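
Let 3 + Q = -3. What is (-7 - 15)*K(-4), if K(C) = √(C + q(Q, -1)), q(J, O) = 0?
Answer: -44*I ≈ -44.0*I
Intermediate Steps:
Q = -6 (Q = -3 - 3 = -6)
K(C) = √C (K(C) = √(C + 0) = √C)
(-7 - 15)*K(-4) = (-7 - 15)*√(-4) = -44*I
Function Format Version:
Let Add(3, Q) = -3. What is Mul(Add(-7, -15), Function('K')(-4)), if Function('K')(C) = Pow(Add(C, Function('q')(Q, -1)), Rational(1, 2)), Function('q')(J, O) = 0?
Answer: Mul(-44, I) ≈ Mul(-44.000, I)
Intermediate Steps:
Q = -6 (Q = Add(-3, -3) = -6)
Function('K')(C) = Pow(C, Rational(1, 2)) (Function('K')(C) = Pow(Add(C, 0), Rational(1, 2)) = Pow(C, Rational(1, 2)))
Mul(Add(-7, -15), Function('K')(-4)) = Mul(Add(-7, -15), Pow(-4, Rational(1, 2))) = Mul(-22, Mul(2, I)) = Mul(-44, I)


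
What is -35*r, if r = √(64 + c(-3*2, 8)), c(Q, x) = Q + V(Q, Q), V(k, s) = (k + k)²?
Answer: -35*√202 ≈ -497.44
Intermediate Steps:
V(k, s) = 4*k² (V(k, s) = (2*k)² = 4*k²)
c(Q, x) = Q + 4*Q²
r = √202 (r = √(64 + (-3*2)*(1 + 4*(-3*2))) = √(64 - 6*(1 + 4*(-6))) = √(64 - 6*(1 - 24)) = √(64 - 6*(-23)) = √(64 + 138) = √202 ≈ 14.213)
-35*r = -35*√202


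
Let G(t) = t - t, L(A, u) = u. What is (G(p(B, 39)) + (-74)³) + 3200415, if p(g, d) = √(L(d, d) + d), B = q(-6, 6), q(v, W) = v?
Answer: 2795191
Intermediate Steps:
B = -6
p(g, d) = √2*√d (p(g, d) = √(d + d) = √(2*d) = √2*√d)
G(t) = 0
(G(p(B, 39)) + (-74)³) + 3200415 = (0 + (-74)³) + 3200415 = (0 - 405224) + 3200415 = -405224 + 3200415 = 2795191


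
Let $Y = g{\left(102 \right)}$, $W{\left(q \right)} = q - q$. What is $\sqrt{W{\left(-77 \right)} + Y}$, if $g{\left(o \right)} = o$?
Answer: $\sqrt{102} \approx 10.1$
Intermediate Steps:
$W{\left(q \right)} = 0$
$Y = 102$
$\sqrt{W{\left(-77 \right)} + Y} = \sqrt{0 + 102} = \sqrt{102}$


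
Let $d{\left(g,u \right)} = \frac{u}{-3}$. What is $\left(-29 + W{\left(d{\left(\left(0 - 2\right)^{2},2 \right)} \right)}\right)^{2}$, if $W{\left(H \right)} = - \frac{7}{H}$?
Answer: $\frac{1369}{4} \approx 342.25$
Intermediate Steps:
$d{\left(g,u \right)} = - \frac{u}{3}$ ($d{\left(g,u \right)} = u \left(- \frac{1}{3}\right) = - \frac{u}{3}$)
$\left(-29 + W{\left(d{\left(\left(0 - 2\right)^{2},2 \right)} \right)}\right)^{2} = \left(-29 - \frac{7}{\left(- \frac{1}{3}\right) 2}\right)^{2} = \left(-29 - \frac{7}{- \frac{2}{3}}\right)^{2} = \left(-29 - - \frac{21}{2}\right)^{2} = \left(-29 + \frac{21}{2}\right)^{2} = \left(- \frac{37}{2}\right)^{2} = \frac{1369}{4}$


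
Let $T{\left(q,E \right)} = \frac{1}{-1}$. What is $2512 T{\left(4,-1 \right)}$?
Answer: $-2512$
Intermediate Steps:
$T{\left(q,E \right)} = -1$
$2512 T{\left(4,-1 \right)} = 2512 \left(-1\right) = -2512$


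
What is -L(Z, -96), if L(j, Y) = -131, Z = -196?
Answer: 131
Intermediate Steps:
-L(Z, -96) = -1*(-131) = 131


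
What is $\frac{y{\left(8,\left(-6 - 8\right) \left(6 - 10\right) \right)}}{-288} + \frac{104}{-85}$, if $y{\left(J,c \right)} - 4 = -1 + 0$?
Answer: $- \frac{10069}{8160} \approx -1.2339$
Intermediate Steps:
$y{\left(J,c \right)} = 3$ ($y{\left(J,c \right)} = 4 + \left(-1 + 0\right) = 4 - 1 = 3$)
$\frac{y{\left(8,\left(-6 - 8\right) \left(6 - 10\right) \right)}}{-288} + \frac{104}{-85} = \frac{3}{-288} + \frac{104}{-85} = 3 \left(- \frac{1}{288}\right) + 104 \left(- \frac{1}{85}\right) = - \frac{1}{96} - \frac{104}{85} = - \frac{10069}{8160}$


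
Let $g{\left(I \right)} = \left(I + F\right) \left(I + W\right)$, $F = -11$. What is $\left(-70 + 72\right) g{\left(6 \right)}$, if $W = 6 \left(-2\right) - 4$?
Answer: $100$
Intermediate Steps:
$W = -16$ ($W = -12 - 4 = -16$)
$g{\left(I \right)} = \left(-16 + I\right) \left(-11 + I\right)$ ($g{\left(I \right)} = \left(I - 11\right) \left(I - 16\right) = \left(-11 + I\right) \left(-16 + I\right) = \left(-16 + I\right) \left(-11 + I\right)$)
$\left(-70 + 72\right) g{\left(6 \right)} = \left(-70 + 72\right) \left(176 + 6^{2} - 162\right) = 2 \left(176 + 36 - 162\right) = 2 \cdot 50 = 100$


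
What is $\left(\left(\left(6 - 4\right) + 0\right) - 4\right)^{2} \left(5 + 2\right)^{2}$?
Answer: $196$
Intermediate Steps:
$\left(\left(\left(6 - 4\right) + 0\right) - 4\right)^{2} \left(5 + 2\right)^{2} = \left(\left(2 + 0\right) - 4\right)^{2} \cdot 7^{2} = \left(2 - 4\right)^{2} \cdot 49 = \left(-2\right)^{2} \cdot 49 = 4 \cdot 49 = 196$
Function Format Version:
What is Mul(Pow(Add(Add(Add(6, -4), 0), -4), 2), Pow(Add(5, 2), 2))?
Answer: 196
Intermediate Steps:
Mul(Pow(Add(Add(Add(6, -4), 0), -4), 2), Pow(Add(5, 2), 2)) = Mul(Pow(Add(Add(2, 0), -4), 2), Pow(7, 2)) = Mul(Pow(Add(2, -4), 2), 49) = Mul(Pow(-2, 2), 49) = Mul(4, 49) = 196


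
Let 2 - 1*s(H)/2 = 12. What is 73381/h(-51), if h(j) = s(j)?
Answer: -73381/20 ≈ -3669.1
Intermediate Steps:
s(H) = -20 (s(H) = 4 - 2*12 = 4 - 24 = -20)
h(j) = -20
73381/h(-51) = 73381/(-20) = 73381*(-1/20) = -73381/20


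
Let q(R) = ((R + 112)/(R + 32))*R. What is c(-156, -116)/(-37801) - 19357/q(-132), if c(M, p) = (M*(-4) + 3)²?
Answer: 3606676757/4989732 ≈ 722.82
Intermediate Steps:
q(R) = R*(112 + R)/(32 + R) (q(R) = ((112 + R)/(32 + R))*R = R*(112 + R)/(32 + R))
c(M, p) = (3 - 4*M)² (c(M, p) = (-4*M + 3)² = (3 - 4*M)²)
c(-156, -116)/(-37801) - 19357/q(-132) = (-3 + 4*(-156))²/(-37801) - 19357*(-(32 - 132)/(132*(112 - 132))) = (-3 - 624)²*(-1/37801) - 19357/((-132*(-20)/(-100))) = (-627)²*(-1/37801) - 19357/((-132*(-1/100)*(-20))) = 393129*(-1/37801) - 19357/(-132/5) = -393129/37801 - 19357*(-5/132) = -393129/37801 + 96785/132 = 3606676757/4989732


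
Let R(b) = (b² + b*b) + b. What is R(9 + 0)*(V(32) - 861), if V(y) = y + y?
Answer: -136287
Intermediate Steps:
V(y) = 2*y
R(b) = b + 2*b² (R(b) = (b² + b²) + b = 2*b² + b = b + 2*b²)
R(9 + 0)*(V(32) - 861) = ((9 + 0)*(1 + 2*(9 + 0)))*(2*32 - 861) = (9*(1 + 2*9))*(64 - 861) = (9*(1 + 18))*(-797) = (9*19)*(-797) = 171*(-797) = -136287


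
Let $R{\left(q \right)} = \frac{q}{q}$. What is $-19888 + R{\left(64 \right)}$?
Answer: $-19887$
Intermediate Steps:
$R{\left(q \right)} = 1$
$-19888 + R{\left(64 \right)} = -19888 + 1 = -19887$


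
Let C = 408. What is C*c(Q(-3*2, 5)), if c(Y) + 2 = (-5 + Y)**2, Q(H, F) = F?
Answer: -816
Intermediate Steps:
c(Y) = -2 + (-5 + Y)**2
C*c(Q(-3*2, 5)) = 408*(-2 + (-5 + 5)**2) = 408*(-2 + 0**2) = 408*(-2 + 0) = 408*(-2) = -816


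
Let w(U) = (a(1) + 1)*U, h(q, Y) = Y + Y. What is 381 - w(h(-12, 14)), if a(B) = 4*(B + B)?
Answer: 129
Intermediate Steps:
h(q, Y) = 2*Y
a(B) = 8*B (a(B) = 4*(2*B) = 8*B)
w(U) = 9*U (w(U) = (8*1 + 1)*U = (8 + 1)*U = 9*U)
381 - w(h(-12, 14)) = 381 - 9*2*14 = 381 - 9*28 = 381 - 1*252 = 381 - 252 = 129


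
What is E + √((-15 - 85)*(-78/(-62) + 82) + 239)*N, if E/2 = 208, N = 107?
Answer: 416 + 107*I*√7771421/31 ≈ 416.0 + 9622.2*I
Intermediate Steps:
E = 416 (E = 2*208 = 416)
E + √((-15 - 85)*(-78/(-62) + 82) + 239)*N = 416 + √((-15 - 85)*(-78/(-62) + 82) + 239)*107 = 416 + √(-100*(-78*(-1/62) + 82) + 239)*107 = 416 + √(-100*(39/31 + 82) + 239)*107 = 416 + √(-100*2581/31 + 239)*107 = 416 + √(-258100/31 + 239)*107 = 416 + √(-250691/31)*107 = 416 + (I*√7771421/31)*107 = 416 + 107*I*√7771421/31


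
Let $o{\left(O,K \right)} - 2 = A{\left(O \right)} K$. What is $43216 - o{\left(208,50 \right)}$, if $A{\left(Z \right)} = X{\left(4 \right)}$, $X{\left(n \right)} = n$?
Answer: $43014$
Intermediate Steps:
$A{\left(Z \right)} = 4$
$o{\left(O,K \right)} = 2 + 4 K$
$43216 - o{\left(208,50 \right)} = 43216 - \left(2 + 4 \cdot 50\right) = 43216 - \left(2 + 200\right) = 43216 - 202 = 43014$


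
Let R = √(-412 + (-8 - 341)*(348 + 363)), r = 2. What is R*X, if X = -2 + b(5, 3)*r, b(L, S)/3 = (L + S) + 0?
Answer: 46*I*√248551 ≈ 22933.0*I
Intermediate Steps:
b(L, S) = 3*L + 3*S (b(L, S) = 3*((L + S) + 0) = 3*(L + S) = 3*L + 3*S)
R = I*√248551 (R = √(-412 - 349*711) = √(-412 - 248139) = √(-248551) = I*√248551 ≈ 498.55*I)
X = 46 (X = -2 + (3*5 + 3*3)*2 = -2 + (15 + 9)*2 = -2 + 24*2 = -2 + 48 = 46)
R*X = (I*√248551)*46 = 46*I*√248551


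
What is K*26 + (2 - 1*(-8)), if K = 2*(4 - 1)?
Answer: 166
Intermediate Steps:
K = 6 (K = 2*3 = 6)
K*26 + (2 - 1*(-8)) = 6*26 + (2 - 1*(-8)) = 156 + (2 + 8) = 156 + 10 = 166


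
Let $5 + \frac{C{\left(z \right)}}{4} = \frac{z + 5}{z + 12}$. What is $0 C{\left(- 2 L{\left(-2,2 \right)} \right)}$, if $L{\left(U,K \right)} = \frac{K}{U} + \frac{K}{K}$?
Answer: $0$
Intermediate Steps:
$L{\left(U,K \right)} = 1 + \frac{K}{U}$ ($L{\left(U,K \right)} = \frac{K}{U} + 1 = 1 + \frac{K}{U}$)
$C{\left(z \right)} = -20 + \frac{4 \left(5 + z\right)}{12 + z}$ ($C{\left(z \right)} = -20 + 4 \frac{z + 5}{z + 12} = -20 + 4 \frac{5 + z}{12 + z} = -20 + \frac{4 \left(5 + z\right)}{12 + z}$)
$0 C{\left(- 2 L{\left(-2,2 \right)} \right)} = 0 \frac{4 \left(-55 - 4 \left(- 2 \frac{2 - 2}{-2}\right)\right)}{12 - 2 \frac{2 - 2}{-2}} = 0 \frac{4 \left(-55 - 4 \left(- 2 \left(\left(- \frac{1}{2}\right) 0\right)\right)\right)}{12 - 2 \left(\left(- \frac{1}{2}\right) 0\right)} = 0 \frac{4 \left(-55 - 4 \left(\left(-2\right) 0\right)\right)}{12 - 0} = 0 \frac{4 \left(-55 - 0\right)}{12 + 0} = 0 \frac{4 \left(-55 + 0\right)}{12} = 0 \cdot 4 \cdot \frac{1}{12} \left(-55\right) = 0 \left(- \frac{55}{3}\right) = 0$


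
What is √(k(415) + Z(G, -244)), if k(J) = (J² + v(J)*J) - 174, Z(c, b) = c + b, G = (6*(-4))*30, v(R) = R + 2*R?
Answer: 3*√76418 ≈ 829.31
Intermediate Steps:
v(R) = 3*R
G = -720 (G = -24*30 = -720)
Z(c, b) = b + c
k(J) = -174 + 4*J² (k(J) = (J² + (3*J)*J) - 174 = (J² + 3*J²) - 174 = 4*J² - 174 = -174 + 4*J²)
√(k(415) + Z(G, -244)) = √((-174 + 4*415²) + (-244 - 720)) = √((-174 + 4*172225) - 964) = √((-174 + 688900) - 964) = √(688726 - 964) = √687762 = 3*√76418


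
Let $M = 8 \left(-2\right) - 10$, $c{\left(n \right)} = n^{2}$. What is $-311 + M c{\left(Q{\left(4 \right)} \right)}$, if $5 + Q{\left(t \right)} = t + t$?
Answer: $-545$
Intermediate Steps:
$Q{\left(t \right)} = -5 + 2 t$ ($Q{\left(t \right)} = -5 + \left(t + t\right) = -5 + 2 t$)
$M = -26$ ($M = -16 - 10 = -26$)
$-311 + M c{\left(Q{\left(4 \right)} \right)} = -311 - 26 \left(-5 + 2 \cdot 4\right)^{2} = -311 - 26 \left(-5 + 8\right)^{2} = -311 - 26 \cdot 3^{2} = -311 - 234 = -545$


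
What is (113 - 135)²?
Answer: 484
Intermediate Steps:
(113 - 135)² = (-22)² = 484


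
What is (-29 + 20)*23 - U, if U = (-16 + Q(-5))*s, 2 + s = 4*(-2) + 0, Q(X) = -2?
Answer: -387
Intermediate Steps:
s = -10 (s = -2 + (4*(-2) + 0) = -2 + (-8 + 0) = -2 - 8 = -10)
U = 180 (U = (-16 - 2)*(-10) = -18*(-10) = 180)
(-29 + 20)*23 - U = (-29 + 20)*23 - 1*180 = -9*23 - 180 = -207 - 180 = -387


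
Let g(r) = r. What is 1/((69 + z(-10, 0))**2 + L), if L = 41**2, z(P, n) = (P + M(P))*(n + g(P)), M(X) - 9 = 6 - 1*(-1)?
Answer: 1/1762 ≈ 0.00056754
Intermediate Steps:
M(X) = 16 (M(X) = 9 + (6 - 1*(-1)) = 9 + (6 + 1) = 9 + 7 = 16)
z(P, n) = (16 + P)*(P + n) (z(P, n) = (P + 16)*(n + P) = (16 + P)*(P + n))
L = 1681
1/((69 + z(-10, 0))**2 + L) = 1/((69 + ((-10)**2 + 16*(-10) + 16*0 - 10*0))**2 + 1681) = 1/((69 + (100 - 160 + 0 + 0))**2 + 1681) = 1/((69 - 60)**2 + 1681) = 1/(9**2 + 1681) = 1/(81 + 1681) = 1/1762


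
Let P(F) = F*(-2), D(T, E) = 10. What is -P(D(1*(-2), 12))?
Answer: 20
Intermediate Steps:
P(F) = -2*F
-P(D(1*(-2), 12)) = -(-2)*10 = -1*(-20) = 20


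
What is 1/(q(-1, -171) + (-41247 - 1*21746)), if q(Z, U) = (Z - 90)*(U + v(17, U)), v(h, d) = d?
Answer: -1/31871 ≈ -3.1376e-5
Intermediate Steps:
q(Z, U) = 2*U*(-90 + Z) (q(Z, U) = (Z - 90)*(U + U) = (-90 + Z)*(2*U) = 2*U*(-90 + Z))
1/(q(-1, -171) + (-41247 - 1*21746)) = 1/(2*(-171)*(-90 - 1) + (-41247 - 1*21746)) = 1/(2*(-171)*(-91) + (-41247 - 21746)) = 1/(31122 - 62993) = 1/(-31871) = -1/31871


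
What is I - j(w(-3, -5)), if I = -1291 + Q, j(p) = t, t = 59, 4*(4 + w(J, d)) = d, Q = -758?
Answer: -2108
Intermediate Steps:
w(J, d) = -4 + d/4
j(p) = 59
I = -2049 (I = -1291 - 758 = -2049)
I - j(w(-3, -5)) = -2049 - 1*59 = -2049 - 59 = -2108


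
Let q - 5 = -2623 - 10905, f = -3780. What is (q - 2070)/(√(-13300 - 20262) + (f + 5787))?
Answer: -31295151/4061611 + 15593*I*√33562/4061611 ≈ -7.7051 + 0.70332*I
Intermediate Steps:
q = -13523 (q = 5 + (-2623 - 10905) = 5 - 13528 = -13523)
(q - 2070)/(√(-13300 - 20262) + (f + 5787)) = (-13523 - 2070)/(√(-13300 - 20262) + (-3780 + 5787)) = -15593/(√(-33562) + 2007) = -15593/(I*√33562 + 2007) = -15593/(2007 + I*√33562)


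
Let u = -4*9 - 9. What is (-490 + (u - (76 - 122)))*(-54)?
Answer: 26406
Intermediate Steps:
u = -45 (u = -36 - 9 = -45)
(-490 + (u - (76 - 122)))*(-54) = (-490 + (-45 - (76 - 122)))*(-54) = (-490 + (-45 - 1*(-46)))*(-54) = (-490 + (-45 + 46))*(-54) = (-490 + 1)*(-54) = -489*(-54) = 26406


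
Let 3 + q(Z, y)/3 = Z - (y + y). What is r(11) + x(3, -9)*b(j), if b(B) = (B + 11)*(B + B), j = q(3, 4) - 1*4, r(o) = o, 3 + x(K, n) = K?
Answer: 11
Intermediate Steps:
q(Z, y) = -9 - 6*y + 3*Z (q(Z, y) = -9 + 3*(Z - (y + y)) = -9 + 3*(Z - 2*y) = -9 + (-6*y + 3*Z) = -9 - 6*y + 3*Z)
x(K, n) = -3 + K
j = -28 (j = (-9 - 6*4 + 3*3) - 1*4 = (-9 - 24 + 9) - 4 = -24 - 4 = -28)
b(B) = 2*B*(11 + B) (b(B) = (11 + B)*(2*B) = 2*B*(11 + B))
r(11) + x(3, -9)*b(j) = 11 + (-3 + 3)*(2*(-28)*(11 - 28)) = 11 + 0*(2*(-28)*(-17)) = 11 + 0*952 = 11 + 0 = 11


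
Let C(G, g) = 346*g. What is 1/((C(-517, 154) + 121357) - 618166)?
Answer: -1/443525 ≈ -2.2547e-6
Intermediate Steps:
1/((C(-517, 154) + 121357) - 618166) = 1/((346*154 + 121357) - 618166) = 1/((53284 + 121357) - 618166) = 1/(174641 - 618166) = 1/(-443525) = -1/443525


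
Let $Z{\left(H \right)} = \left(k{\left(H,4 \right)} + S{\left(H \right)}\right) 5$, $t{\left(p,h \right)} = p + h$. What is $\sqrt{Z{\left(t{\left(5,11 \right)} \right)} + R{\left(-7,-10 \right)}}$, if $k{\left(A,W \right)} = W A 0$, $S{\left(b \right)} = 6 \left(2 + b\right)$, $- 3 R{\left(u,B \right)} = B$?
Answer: $\frac{\sqrt{4890}}{3} \approx 23.31$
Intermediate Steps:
$t{\left(p,h \right)} = h + p$
$R{\left(u,B \right)} = - \frac{B}{3}$
$S{\left(b \right)} = 12 + 6 b$
$k{\left(A,W \right)} = 0$ ($k{\left(A,W \right)} = A W 0 = 0$)
$Z{\left(H \right)} = 60 + 30 H$ ($Z{\left(H \right)} = \left(0 + \left(12 + 6 H\right)\right) 5 = \left(12 + 6 H\right) 5 = 60 + 30 H$)
$\sqrt{Z{\left(t{\left(5,11 \right)} \right)} + R{\left(-7,-10 \right)}} = \sqrt{\left(60 + 30 \left(11 + 5\right)\right) - - \frac{10}{3}} = \sqrt{\left(60 + 30 \cdot 16\right) + \frac{10}{3}} = \sqrt{\left(60 + 480\right) + \frac{10}{3}} = \sqrt{540 + \frac{10}{3}} = \sqrt{\frac{1630}{3}} = \frac{\sqrt{4890}}{3}$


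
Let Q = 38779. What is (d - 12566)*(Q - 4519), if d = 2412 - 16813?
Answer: -923889420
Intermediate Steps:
d = -14401
(d - 12566)*(Q - 4519) = (-14401 - 12566)*(38779 - 4519) = -26967*34260 = -923889420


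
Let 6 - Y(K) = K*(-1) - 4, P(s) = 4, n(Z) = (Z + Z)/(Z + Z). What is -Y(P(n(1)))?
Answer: -14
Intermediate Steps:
n(Z) = 1 (n(Z) = (2*Z)/((2*Z)) = (2*Z)*(1/(2*Z)) = 1)
Y(K) = 10 + K (Y(K) = 6 - (K*(-1) - 4) = 6 - (-K - 4) = 6 - (-4 - K) = 6 + (4 + K) = 10 + K)
-Y(P(n(1))) = -(10 + 4) = -1*14 = -14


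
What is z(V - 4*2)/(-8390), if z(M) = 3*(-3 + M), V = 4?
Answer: 21/8390 ≈ 0.0025030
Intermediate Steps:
z(M) = -9 + 3*M
z(V - 4*2)/(-8390) = (-9 + 3*(4 - 4*2))/(-8390) = (-9 + 3*(4 - 8))*(-1/8390) = (-9 + 3*(-4))*(-1/8390) = (-9 - 12)*(-1/8390) = -21*(-1/8390) = 21/8390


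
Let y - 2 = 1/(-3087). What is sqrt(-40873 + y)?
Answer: 19*I*sqrt(2446486)/147 ≈ 202.17*I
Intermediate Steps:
y = 6173/3087 (y = 2 + 1/(-3087) = 2 - 1/3087 = 6173/3087 ≈ 1.9997)
sqrt(-40873 + y) = sqrt(-40873 + 6173/3087) = sqrt(-126168778/3087) = 19*I*sqrt(2446486)/147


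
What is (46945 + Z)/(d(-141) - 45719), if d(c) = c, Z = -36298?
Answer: -10647/45860 ≈ -0.23216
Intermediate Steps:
(46945 + Z)/(d(-141) - 45719) = (46945 - 36298)/(-141 - 45719) = 10647/(-45860) = 10647*(-1/45860) = -10647/45860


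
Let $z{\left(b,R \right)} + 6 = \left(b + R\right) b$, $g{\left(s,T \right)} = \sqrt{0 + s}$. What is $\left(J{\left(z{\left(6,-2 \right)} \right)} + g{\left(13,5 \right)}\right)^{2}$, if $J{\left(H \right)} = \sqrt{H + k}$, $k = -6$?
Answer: $25 + 4 \sqrt{39} \approx 49.98$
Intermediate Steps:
$g{\left(s,T \right)} = \sqrt{s}$
$z{\left(b,R \right)} = -6 + b \left(R + b\right)$ ($z{\left(b,R \right)} = -6 + \left(b + R\right) b = -6 + \left(R + b\right) b = -6 + b \left(R + b\right)$)
$J{\left(H \right)} = \sqrt{-6 + H}$ ($J{\left(H \right)} = \sqrt{H - 6} = \sqrt{-6 + H}$)
$\left(J{\left(z{\left(6,-2 \right)} \right)} + g{\left(13,5 \right)}\right)^{2} = \left(\sqrt{-6 - \left(18 - 36\right)} + \sqrt{13}\right)^{2} = \left(\sqrt{-6 - -18} + \sqrt{13}\right)^{2} = \left(\sqrt{-6 + 18} + \sqrt{13}\right)^{2} = \left(\sqrt{12} + \sqrt{13}\right)^{2} = \left(2 \sqrt{3} + \sqrt{13}\right)^{2} = \left(\sqrt{13} + 2 \sqrt{3}\right)^{2}$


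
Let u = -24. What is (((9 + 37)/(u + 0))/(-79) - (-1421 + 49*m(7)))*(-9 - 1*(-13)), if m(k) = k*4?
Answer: 46475/237 ≈ 196.10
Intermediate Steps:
m(k) = 4*k
(((9 + 37)/(u + 0))/(-79) - (-1421 + 49*m(7)))*(-9 - 1*(-13)) = (((9 + 37)/(-24 + 0))/(-79) - 49/(1/(4*7 - 29)))*(-9 - 1*(-13)) = ((46/(-24))*(-1/79) - 49/(1/(28 - 29)))*(-9 + 13) = ((46*(-1/24))*(-1/79) - 49/(1/(-1)))*4 = (-23/12*(-1/79) - 49/(-1))*4 = (23/948 - 49*(-1))*4 = (23/948 + 49)*4 = (46475/948)*4 = 46475/237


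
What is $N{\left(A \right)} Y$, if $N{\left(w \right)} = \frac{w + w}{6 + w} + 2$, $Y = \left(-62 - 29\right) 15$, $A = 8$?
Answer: $-4290$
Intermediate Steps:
$Y = -1365$ ($Y = \left(-91\right) 15 = -1365$)
$N{\left(w \right)} = 2 + \frac{2 w}{6 + w}$ ($N{\left(w \right)} = \frac{2 w}{6 + w} + 2 = 2 + \frac{2 w}{6 + w}$)
$N{\left(A \right)} Y = \frac{4 \left(3 + 8\right)}{6 + 8} \left(-1365\right) = 4 \cdot \frac{1}{14} \cdot 11 \left(-1365\right) = \frac{22}{7} \left(-1365\right) = -4290$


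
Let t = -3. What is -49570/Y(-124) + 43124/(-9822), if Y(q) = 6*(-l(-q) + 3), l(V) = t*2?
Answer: -40767103/44199 ≈ -922.35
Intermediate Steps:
l(V) = -6 (l(V) = -3*2 = -6)
Y(q) = 54 (Y(q) = 6*(-1*(-6) + 3) = 6*(6 + 3) = 6*9 = 54)
-49570/Y(-124) + 43124/(-9822) = -49570/54 + 43124/(-9822) = -49570*1/54 + 43124*(-1/9822) = -24785/27 - 21562/4911 = -40767103/44199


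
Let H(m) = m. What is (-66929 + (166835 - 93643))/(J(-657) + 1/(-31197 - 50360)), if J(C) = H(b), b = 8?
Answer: 510791491/652455 ≈ 782.88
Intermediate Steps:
J(C) = 8
(-66929 + (166835 - 93643))/(J(-657) + 1/(-31197 - 50360)) = (-66929 + (166835 - 93643))/(8 + 1/(-31197 - 50360)) = (-66929 + 73192)/(8 + 1/(-81557)) = 6263/(8 - 1/81557) = 6263/(652455/81557) = 6263*(81557/652455) = 510791491/652455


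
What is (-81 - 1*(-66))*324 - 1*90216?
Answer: -95076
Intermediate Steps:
(-81 - 1*(-66))*324 - 1*90216 = (-81 + 66)*324 - 90216 = -15*324 - 90216 = -4860 - 90216 = -95076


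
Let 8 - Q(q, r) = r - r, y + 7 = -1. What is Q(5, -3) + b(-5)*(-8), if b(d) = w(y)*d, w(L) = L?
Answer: -312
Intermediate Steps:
y = -8 (y = -7 - 1 = -8)
Q(q, r) = 8 (Q(q, r) = 8 - (r - r) = 8 - 1*0 = 8 + 0 = 8)
b(d) = -8*d
Q(5, -3) + b(-5)*(-8) = 8 - 8*(-5)*(-8) = 8 + 40*(-8) = 8 - 320 = -312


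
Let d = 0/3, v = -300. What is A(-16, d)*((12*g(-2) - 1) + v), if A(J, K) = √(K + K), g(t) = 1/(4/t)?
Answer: 0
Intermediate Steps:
d = 0 (d = 0*(⅓) = 0)
g(t) = t/4
A(J, K) = √2*√K (A(J, K) = √(2*K) = √2*√K)
A(-16, d)*((12*g(-2) - 1) + v) = (√2*√0)*((12*((¼)*(-2)) - 1) - 300) = (√2*0)*((12*(-½) - 1) - 300) = 0*((-6 - 1) - 300) = 0*(-7 - 300) = 0*(-307) = 0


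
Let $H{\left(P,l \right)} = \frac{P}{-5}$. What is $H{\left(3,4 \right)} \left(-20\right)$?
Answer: $12$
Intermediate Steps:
$H{\left(P,l \right)} = - \frac{P}{5}$ ($H{\left(P,l \right)} = P \left(- \frac{1}{5}\right) = - \frac{P}{5}$)
$H{\left(3,4 \right)} \left(-20\right) = \left(- \frac{1}{5}\right) 3 \left(-20\right) = \left(- \frac{3}{5}\right) \left(-20\right) = 12$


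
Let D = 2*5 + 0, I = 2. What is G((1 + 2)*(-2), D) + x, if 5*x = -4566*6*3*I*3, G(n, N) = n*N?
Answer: -493428/5 ≈ -98686.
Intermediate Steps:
D = 10 (D = 10 + 0 = 10)
G(n, N) = N*n
x = -493128/5 (x = (-4566*6*3*2*3)/5 = (-82188*6)/5 = (-4566*108)/5 = (⅕)*(-493128) = -493128/5 ≈ -98626.)
G((1 + 2)*(-2), D) + x = 10*((1 + 2)*(-2)) - 493128/5 = 10*(3*(-2)) - 493128/5 = 10*(-6) - 493128/5 = -60 - 493128/5 = -493428/5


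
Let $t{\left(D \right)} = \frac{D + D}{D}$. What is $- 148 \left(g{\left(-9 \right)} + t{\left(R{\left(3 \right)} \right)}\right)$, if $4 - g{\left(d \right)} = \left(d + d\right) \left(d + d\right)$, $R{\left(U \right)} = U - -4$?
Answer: $47064$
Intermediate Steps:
$R{\left(U \right)} = 4 + U$ ($R{\left(U \right)} = U + 4 = 4 + U$)
$g{\left(d \right)} = 4 - 4 d^{2}$ ($g{\left(d \right)} = 4 - \left(d + d\right) \left(d + d\right) = 4 - 2 d 2 d = 4 - 4 d^{2}$)
$t{\left(D \right)} = 2$ ($t{\left(D \right)} = \frac{2 D}{D} = 2$)
$- 148 \left(g{\left(-9 \right)} + t{\left(R{\left(3 \right)} \right)}\right) = - 148 \left(\left(4 - 4 \left(-9\right)^{2}\right) + 2\right) = - 148 \left(\left(4 - 324\right) + 2\right) = - 148 \left(-320 + 2\right) = \left(-148\right) \left(-318\right) = 47064$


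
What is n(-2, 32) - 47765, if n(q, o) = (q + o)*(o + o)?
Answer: -45845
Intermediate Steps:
n(q, o) = 2*o*(o + q) (n(q, o) = (o + q)*(2*o) = 2*o*(o + q))
n(-2, 32) - 47765 = 2*32*(32 - 2) - 47765 = 2*32*30 - 47765 = 1920 - 47765 = -45845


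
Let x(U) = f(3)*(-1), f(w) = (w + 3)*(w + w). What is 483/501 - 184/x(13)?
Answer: 9131/1503 ≈ 6.0752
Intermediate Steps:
f(w) = 2*w*(3 + w) (f(w) = (3 + w)*(2*w) = 2*w*(3 + w))
x(U) = -36 (x(U) = (2*3*(3 + 3))*(-1) = (2*3*6)*(-1) = 36*(-1) = -36)
483/501 - 184/x(13) = 483/501 - 184/(-36) = 483*(1/501) - 184*(-1/36) = 161/167 + 46/9 = 9131/1503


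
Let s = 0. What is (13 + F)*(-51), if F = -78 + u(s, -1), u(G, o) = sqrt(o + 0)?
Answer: 3315 - 51*I ≈ 3315.0 - 51.0*I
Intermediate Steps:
u(G, o) = sqrt(o)
F = -78 + I (F = -78 + sqrt(-1) = -78 + I ≈ -78.0 + 1.0*I)
(13 + F)*(-51) = (13 + (-78 + I))*(-51) = (-65 + I)*(-51) = 3315 - 51*I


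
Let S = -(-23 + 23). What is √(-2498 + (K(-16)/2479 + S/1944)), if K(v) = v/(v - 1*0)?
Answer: I*√15351309139/2479 ≈ 49.98*I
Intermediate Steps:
S = 0 (S = -1*0 = 0)
K(v) = 1 (K(v) = v/(v + 0) = v/v = 1)
√(-2498 + (K(-16)/2479 + S/1944)) = √(-2498 + (1/2479 + 0/1944)) = √(-2498 + (1*(1/2479) + 0*(1/1944))) = √(-2498 + (1/2479 + 0)) = √(-2498 + 1/2479) = √(-6192541/2479) = I*√15351309139/2479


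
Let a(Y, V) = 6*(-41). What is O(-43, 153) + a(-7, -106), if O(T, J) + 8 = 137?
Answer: -117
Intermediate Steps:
a(Y, V) = -246
O(T, J) = 129 (O(T, J) = -8 + 137 = 129)
O(-43, 153) + a(-7, -106) = 129 - 246 = -117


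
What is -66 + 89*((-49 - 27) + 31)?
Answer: -4071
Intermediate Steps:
-66 + 89*((-49 - 27) + 31) = -66 + 89*(-76 + 31) = -66 + 89*(-45) = -66 - 4005 = -4071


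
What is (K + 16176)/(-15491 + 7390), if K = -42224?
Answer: 26048/8101 ≈ 3.2154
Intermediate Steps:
(K + 16176)/(-15491 + 7390) = (-42224 + 16176)/(-15491 + 7390) = -26048/(-8101) = -26048*(-1/8101) = 26048/8101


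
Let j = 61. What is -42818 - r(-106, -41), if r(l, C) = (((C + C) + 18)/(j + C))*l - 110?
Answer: -215236/5 ≈ -43047.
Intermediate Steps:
r(l, C) = -110 + l*(18 + 2*C)/(61 + C) (r(l, C) = (((C + C) + 18)/(61 + C))*l - 110 = ((2*C + 18)/(61 + C))*l - 110 = ((18 + 2*C)/(61 + C))*l - 110 = l*(18 + 2*C)/(61 + C) - 110 = -110 + l*(18 + 2*C)/(61 + C))
-42818 - r(-106, -41) = -42818 - 2*(-3355 - 55*(-41) + 9*(-106) - 41*(-106))/(61 - 41) = -42818 - 2*(-3355 + 2255 - 954 + 4346)/20 = -42818 - 2*2292/20 = -42818 - 1*1146/5 = -42818 - 1146/5 = -215236/5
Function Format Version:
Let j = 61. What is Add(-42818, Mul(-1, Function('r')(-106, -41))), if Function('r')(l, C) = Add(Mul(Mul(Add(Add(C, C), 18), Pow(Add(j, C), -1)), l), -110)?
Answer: Rational(-215236, 5) ≈ -43047.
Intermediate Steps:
Function('r')(l, C) = Add(-110, Mul(l, Pow(Add(61, C), -1), Add(18, Mul(2, C)))) (Function('r')(l, C) = Add(Mul(Mul(Add(Add(C, C), 18), Pow(Add(61, C), -1)), l), -110) = Add(Mul(Mul(Add(Mul(2, C), 18), Pow(Add(61, C), -1)), l), -110) = Add(Mul(Mul(Add(18, Mul(2, C)), Pow(Add(61, C), -1)), l), -110) = Add(Mul(Mul(Pow(Add(61, C), -1), Add(18, Mul(2, C))), l), -110) = Add(Mul(l, Pow(Add(61, C), -1), Add(18, Mul(2, C))), -110) = Add(-110, Mul(l, Pow(Add(61, C), -1), Add(18, Mul(2, C)))))
Add(-42818, Mul(-1, Function('r')(-106, -41))) = Add(-42818, Mul(-1, Mul(2, Pow(Add(61, -41), -1), Add(-3355, Mul(-55, -41), Mul(9, -106), Mul(-41, -106))))) = Add(-42818, Mul(-1, Mul(2, Pow(20, -1), Add(-3355, 2255, -954, 4346)))) = Add(-42818, Mul(-1, Mul(2, Rational(1, 20), 2292))) = Add(-42818, Mul(-1, Rational(1146, 5))) = Add(-42818, Rational(-1146, 5)) = Rational(-215236, 5)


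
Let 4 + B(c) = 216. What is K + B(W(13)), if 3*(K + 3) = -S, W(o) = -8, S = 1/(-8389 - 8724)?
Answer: 10729852/51339 ≈ 209.00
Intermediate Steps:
S = -1/17113 (S = 1/(-17113) = -1/17113 ≈ -5.8435e-5)
K = -154016/51339 (K = -3 + (-1*(-1/17113))/3 = -3 + (⅓)*(1/17113) = -3 + 1/51339 = -154016/51339 ≈ -3.0000)
B(c) = 212 (B(c) = -4 + 216 = 212)
K + B(W(13)) = -154016/51339 + 212 = 10729852/51339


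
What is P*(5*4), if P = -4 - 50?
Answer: -1080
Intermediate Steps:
P = -54
P*(5*4) = -270*4 = -54*20 = -1080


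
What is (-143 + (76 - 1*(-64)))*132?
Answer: -396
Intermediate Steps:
(-143 + (76 - 1*(-64)))*132 = (-143 + (76 + 64))*132 = (-143 + 140)*132 = -3*132 = -396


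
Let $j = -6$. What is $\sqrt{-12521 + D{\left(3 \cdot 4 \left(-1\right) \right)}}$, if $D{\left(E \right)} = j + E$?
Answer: $i \sqrt{12539} \approx 111.98 i$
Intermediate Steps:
$D{\left(E \right)} = -6 + E$
$\sqrt{-12521 + D{\left(3 \cdot 4 \left(-1\right) \right)}} = \sqrt{-12521 + \left(-6 + 3 \cdot 4 \left(-1\right)\right)} = \sqrt{-12521 + \left(-6 + 12 \left(-1\right)\right)} = \sqrt{-12521 - 18} = \sqrt{-12539} = i \sqrt{12539}$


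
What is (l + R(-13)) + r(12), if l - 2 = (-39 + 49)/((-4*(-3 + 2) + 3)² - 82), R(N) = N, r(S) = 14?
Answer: 89/33 ≈ 2.6970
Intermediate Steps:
l = 56/33 (l = 2 + (-39 + 49)/((-4*(-3 + 2) + 3)² - 82) = 2 + 10/((-4*(-1) + 3)² - 82) = 2 + 10/((4 + 3)² - 82) = 2 + 10/(7² - 82) = 2 + 10/(49 - 82) = 2 + 10/(-33) = 2 + 10*(-1/33) = 2 - 10/33 = 56/33 ≈ 1.6970)
(l + R(-13)) + r(12) = (56/33 - 13) + 14 = -373/33 + 14 = 89/33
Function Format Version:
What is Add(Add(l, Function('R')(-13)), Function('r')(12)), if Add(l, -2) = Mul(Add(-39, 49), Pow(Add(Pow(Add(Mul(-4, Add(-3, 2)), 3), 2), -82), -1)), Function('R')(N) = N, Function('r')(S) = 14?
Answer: Rational(89, 33) ≈ 2.6970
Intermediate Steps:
l = Rational(56, 33) (l = Add(2, Mul(Add(-39, 49), Pow(Add(Pow(Add(Mul(-4, Add(-3, 2)), 3), 2), -82), -1))) = Add(2, Mul(10, Pow(Add(Pow(Add(Mul(-4, -1), 3), 2), -82), -1))) = Add(2, Mul(10, Pow(Add(Pow(Add(4, 3), 2), -82), -1))) = Add(2, Mul(10, Pow(Add(Pow(7, 2), -82), -1))) = Add(2, Mul(10, Pow(Add(49, -82), -1))) = Add(2, Mul(10, Pow(-33, -1))) = Add(2, Mul(10, Rational(-1, 33))) = Add(2, Rational(-10, 33)) = Rational(56, 33) ≈ 1.6970)
Add(Add(l, Function('R')(-13)), Function('r')(12)) = Add(Add(Rational(56, 33), -13), 14) = Add(Rational(-373, 33), 14) = Rational(89, 33)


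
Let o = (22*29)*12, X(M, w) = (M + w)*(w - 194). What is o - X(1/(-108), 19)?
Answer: 1185773/108 ≈ 10979.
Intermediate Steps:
X(M, w) = (-194 + w)*(M + w) (X(M, w) = (M + w)*(-194 + w) = (-194 + w)*(M + w))
o = 7656 (o = 638*12 = 7656)
o - X(1/(-108), 19) = 7656 - (19**2 - 194/(-108) - 194*19 + 19/(-108)) = 7656 - (361 - 194*(-1/108) - 3686 - 1/108*19) = 7656 - (361 + 97/54 - 3686 - 19/108) = 7656 - 1*(-358925/108) = 7656 + 358925/108 = 1185773/108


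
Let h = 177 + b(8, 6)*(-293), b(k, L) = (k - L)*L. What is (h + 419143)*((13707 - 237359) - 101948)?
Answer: -135385782400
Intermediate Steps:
b(k, L) = L*(k - L)
h = -3339 (h = 177 + (6*(8 - 1*6))*(-293) = 177 + (6*(8 - 6))*(-293) = 177 + (6*2)*(-293) = 177 + 12*(-293) = 177 - 3516 = -3339)
(h + 419143)*((13707 - 237359) - 101948) = (-3339 + 419143)*((13707 - 237359) - 101948) = 415804*(-223652 - 101948) = 415804*(-325600) = -135385782400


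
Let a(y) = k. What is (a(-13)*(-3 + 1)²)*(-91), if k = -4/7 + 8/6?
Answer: -832/3 ≈ -277.33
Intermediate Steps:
k = 16/21 (k = -4*⅐ + 8*(⅙) = -4/7 + 4/3 = 16/21 ≈ 0.76190)
a(y) = 16/21
(a(-13)*(-3 + 1)²)*(-91) = (16*(-3 + 1)²/21)*(-91) = ((16/21)*(-2)²)*(-91) = ((16/21)*4)*(-91) = (64/21)*(-91) = -832/3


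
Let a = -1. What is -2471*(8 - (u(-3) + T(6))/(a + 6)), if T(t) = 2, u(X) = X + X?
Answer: -108724/5 ≈ -21745.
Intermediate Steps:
u(X) = 2*X
-2471*(8 - (u(-3) + T(6))/(a + 6)) = -2471*(8 - (2*(-3) + 2)/(-1 + 6)) = -2471*(8 - (-6 + 2)/5) = -2471*(8 - (-4)/5) = -2471*(8 - 1*(-4/5)) = -2471*(8 + 4/5) = -2471*44/5 = -108724/5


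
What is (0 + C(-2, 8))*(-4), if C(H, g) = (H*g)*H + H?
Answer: -120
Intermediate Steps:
C(H, g) = H + g*H**2 (C(H, g) = g*H**2 + H = H + g*H**2)
(0 + C(-2, 8))*(-4) = (0 - 2*(1 - 2*8))*(-4) = (0 - 2*(1 - 16))*(-4) = (0 - 2*(-15))*(-4) = (0 + 30)*(-4) = 30*(-4) = -120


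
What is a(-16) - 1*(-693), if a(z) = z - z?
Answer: 693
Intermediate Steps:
a(z) = 0
a(-16) - 1*(-693) = 0 - 1*(-693) = 0 + 693 = 693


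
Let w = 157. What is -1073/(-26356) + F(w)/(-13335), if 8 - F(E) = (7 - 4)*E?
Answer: 26511283/351457260 ≈ 0.075432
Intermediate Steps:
F(E) = 8 - 3*E (F(E) = 8 - (7 - 4)*E = 8 - 3*E)
-1073/(-26356) + F(w)/(-13335) = -1073/(-26356) + (8 - 3*157)/(-13335) = -1073*(-1/26356) + (8 - 471)*(-1/13335) = 1073/26356 - 463*(-1/13335) = 1073/26356 + 463/13335 = 26511283/351457260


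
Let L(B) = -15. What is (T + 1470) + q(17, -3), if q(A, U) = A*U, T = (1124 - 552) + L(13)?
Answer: 1976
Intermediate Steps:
T = 557 (T = (1124 - 552) - 15 = 572 - 15 = 557)
(T + 1470) + q(17, -3) = (557 + 1470) + 17*(-3) = 2027 - 51 = 1976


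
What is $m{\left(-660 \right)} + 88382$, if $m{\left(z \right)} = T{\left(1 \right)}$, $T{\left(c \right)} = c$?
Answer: $88383$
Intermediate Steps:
$m{\left(z \right)} = 1$
$m{\left(-660 \right)} + 88382 = 1 + 88382 = 88383$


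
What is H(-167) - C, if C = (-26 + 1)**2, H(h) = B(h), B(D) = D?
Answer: -792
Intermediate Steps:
H(h) = h
C = 625 (C = (-25)**2 = 625)
H(-167) - C = -167 - 1*625 = -167 - 625 = -792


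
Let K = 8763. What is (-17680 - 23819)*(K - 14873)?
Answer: 253558890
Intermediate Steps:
(-17680 - 23819)*(K - 14873) = (-17680 - 23819)*(8763 - 14873) = -41499*(-6110) = 253558890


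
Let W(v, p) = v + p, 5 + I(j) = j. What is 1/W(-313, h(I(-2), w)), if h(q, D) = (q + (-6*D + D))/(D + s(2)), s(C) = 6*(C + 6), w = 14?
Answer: -62/19483 ≈ -0.0031823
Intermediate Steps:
I(j) = -5 + j
s(C) = 36 + 6*C (s(C) = 6*(6 + C) = 36 + 6*C)
h(q, D) = (q - 5*D)/(48 + D) (h(q, D) = (q + (-6*D + D))/(D + (36 + 6*2)) = (q - 5*D)/(D + (36 + 12)) = (q - 5*D)/(D + 48) = (q - 5*D)/(48 + D))
W(v, p) = p + v
1/W(-313, h(I(-2), w)) = 1/(((-5 - 2) - 5*14)/(48 + 14) - 313) = 1/((-7 - 70)/62 - 313) = 1/((1/62)*(-77) - 313) = 1/(-77/62 - 313) = 1/(-19483/62) = -62/19483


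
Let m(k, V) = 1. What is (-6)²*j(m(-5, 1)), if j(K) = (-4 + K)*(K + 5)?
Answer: -648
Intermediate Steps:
j(K) = (-4 + K)*(5 + K)
(-6)²*j(m(-5, 1)) = (-6)²*(-20 + 1 + 1²) = 36*(-20 + 1 + 1) = 36*(-18) = -648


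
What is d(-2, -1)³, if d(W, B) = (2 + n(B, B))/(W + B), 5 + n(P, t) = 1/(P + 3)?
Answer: 125/216 ≈ 0.57870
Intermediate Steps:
n(P, t) = -5 + 1/(3 + P) (n(P, t) = -5 + 1/(P + 3) = -5 + 1/(3 + P))
d(W, B) = (2 + (-14 - 5*B)/(3 + B))/(B + W) (d(W, B) = (2 + (-14 - 5*B)/(3 + B))/(W + B) = (2 + (-14 - 5*B)/(3 + B))/(B + W))
d(-2, -1)³ = ((-8 - 3*(-1))/((3 - 1)*(-1 - 2)))³ = ((-8 + 3)/(2*(-3)))³ = ((½)*(-⅓)*(-5))³ = (⅚)³ = 125/216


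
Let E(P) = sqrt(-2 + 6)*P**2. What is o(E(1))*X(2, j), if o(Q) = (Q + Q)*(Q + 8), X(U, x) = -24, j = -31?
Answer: -960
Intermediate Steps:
E(P) = 2*P**2 (E(P) = sqrt(4)*P**2 = 2*P**2)
o(Q) = 2*Q*(8 + Q) (o(Q) = (2*Q)*(8 + Q) = 2*Q*(8 + Q))
o(E(1))*X(2, j) = (2*(2*1**2)*(8 + 2*1**2))*(-24) = (2*(2*1)*(8 + 2*1))*(-24) = (2*2*(8 + 2))*(-24) = (2*2*10)*(-24) = 40*(-24) = -960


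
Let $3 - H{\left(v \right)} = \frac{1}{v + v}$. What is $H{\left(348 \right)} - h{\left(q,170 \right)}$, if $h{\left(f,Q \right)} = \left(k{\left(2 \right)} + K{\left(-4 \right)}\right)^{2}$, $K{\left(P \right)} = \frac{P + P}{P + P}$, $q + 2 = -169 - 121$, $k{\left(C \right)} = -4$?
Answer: $- \frac{4177}{696} \approx -6.0014$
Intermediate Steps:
$q = -292$ ($q = -2 - 290 = -292$)
$K{\left(P \right)} = 1$ ($K{\left(P \right)} = \frac{2 P}{2 P} = 2 P \frac{1}{2 P} = 1$)
$H{\left(v \right)} = 3 - \frac{1}{2 v}$ ($H{\left(v \right)} = 3 - \frac{1}{v + v} = 3 - \frac{1}{2 v}$)
$h{\left(f,Q \right)} = 9$ ($h{\left(f,Q \right)} = \left(-4 + 1\right)^{2} = \left(-3\right)^{2} = 9$)
$H{\left(348 \right)} - h{\left(q,170 \right)} = \left(3 - \frac{1}{2 \cdot 348}\right) - 9 = \left(3 - \frac{1}{696}\right) - 9 = \frac{2087}{696} - 9 = - \frac{4177}{696}$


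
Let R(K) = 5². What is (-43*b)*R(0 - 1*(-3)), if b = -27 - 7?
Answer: 36550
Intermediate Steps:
R(K) = 25
b = -34
(-43*b)*R(0 - 1*(-3)) = -43*(-34)*25 = 1462*25 = 36550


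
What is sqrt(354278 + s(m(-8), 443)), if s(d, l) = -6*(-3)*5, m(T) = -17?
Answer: 56*sqrt(113) ≈ 595.29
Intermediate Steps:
s(d, l) = 90 (s(d, l) = 18*5 = 90)
sqrt(354278 + s(m(-8), 443)) = sqrt(354278 + 90) = sqrt(354368) = 56*sqrt(113)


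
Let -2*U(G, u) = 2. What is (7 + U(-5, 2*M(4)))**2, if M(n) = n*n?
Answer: 36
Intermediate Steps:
M(n) = n**2
U(G, u) = -1 (U(G, u) = -1/2*2 = -1)
(7 + U(-5, 2*M(4)))**2 = (7 - 1)**2 = 6**2 = 36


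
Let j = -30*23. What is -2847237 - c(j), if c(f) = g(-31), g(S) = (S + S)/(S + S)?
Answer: -2847238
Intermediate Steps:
j = -690
g(S) = 1 (g(S) = (2*S)/((2*S)) = (2*S)*(1/(2*S)) = 1)
c(f) = 1
-2847237 - c(j) = -2847237 - 1*1 = -2847237 - 1 = -2847238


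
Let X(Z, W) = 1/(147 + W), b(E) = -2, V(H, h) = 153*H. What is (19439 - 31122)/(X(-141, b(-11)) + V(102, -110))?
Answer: -1694035/2262871 ≈ -0.74862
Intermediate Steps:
(19439 - 31122)/(X(-141, b(-11)) + V(102, -110)) = (19439 - 31122)/(1/(147 - 2) + 153*102) = -11683/(1/145 + 15606) = -11683/2262871/145 = -11683*145/2262871 = -1694035/2262871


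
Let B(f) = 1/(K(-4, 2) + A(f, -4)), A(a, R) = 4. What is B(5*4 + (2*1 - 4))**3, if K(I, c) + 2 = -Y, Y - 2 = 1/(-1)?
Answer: 1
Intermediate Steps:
Y = 1 (Y = 2 + 1/(-1) = 2 - 1 = 1)
K(I, c) = -3 (K(I, c) = -2 - 1*1 = -2 - 1 = -3)
B(f) = 1 (B(f) = 1/(-3 + 4) = 1/1 = 1)
B(5*4 + (2*1 - 4))**3 = 1**3 = 1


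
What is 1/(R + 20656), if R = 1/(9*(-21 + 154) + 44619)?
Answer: 45816/946375297 ≈ 4.8412e-5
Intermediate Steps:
R = 1/45816 (R = 1/(9*133 + 44619) = 1/(1197 + 44619) = 1/45816 ≈ 2.1826e-5)
1/(R + 20656) = 1/(1/45816 + 20656) = 1/(946375297/45816) = 45816/946375297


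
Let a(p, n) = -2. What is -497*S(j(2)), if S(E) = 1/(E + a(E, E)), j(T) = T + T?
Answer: -497/2 ≈ -248.50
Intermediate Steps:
j(T) = 2*T
S(E) = 1/(-2 + E) (S(E) = 1/(E - 2) = 1/(-2 + E))
-497*S(j(2)) = -497/(-2 + 2*2) = -497/(-2 + 4) = -497/2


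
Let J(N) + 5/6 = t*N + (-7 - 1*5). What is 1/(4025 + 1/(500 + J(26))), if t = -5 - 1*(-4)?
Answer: 2767/11137181 ≈ 0.00024845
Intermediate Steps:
t = -1 (t = -5 + 4 = -1)
J(N) = -77/6 - N (J(N) = -⅚ + (-N + (-7 - 1*5)) = -⅚ + (-N + (-7 - 5)) = -⅚ + (-N - 12) = -⅚ + (-12 - N) = -77/6 - N)
1/(4025 + 1/(500 + J(26))) = 1/(4025 + 1/(500 + (-77/6 - 1*26))) = 1/(4025 + 1/(500 + (-77/6 - 26))) = 1/(4025 + 1/(500 - 233/6)) = 1/(4025 + 1/(2767/6)) = 1/(4025 + 6/2767) = 1/(11137181/2767) = 2767/11137181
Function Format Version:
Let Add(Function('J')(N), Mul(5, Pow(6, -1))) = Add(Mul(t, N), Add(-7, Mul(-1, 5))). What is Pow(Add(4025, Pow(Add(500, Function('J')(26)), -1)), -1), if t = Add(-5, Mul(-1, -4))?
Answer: Rational(2767, 11137181) ≈ 0.00024845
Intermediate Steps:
t = -1 (t = Add(-5, 4) = -1)
Function('J')(N) = Add(Rational(-77, 6), Mul(-1, N)) (Function('J')(N) = Add(Rational(-5, 6), Add(Mul(-1, N), Add(-7, Mul(-1, 5)))) = Add(Rational(-5, 6), Add(Mul(-1, N), Add(-7, -5))) = Add(Rational(-5, 6), Add(Mul(-1, N), -12)) = Add(Rational(-5, 6), Add(-12, Mul(-1, N))) = Add(Rational(-77, 6), Mul(-1, N)))
Pow(Add(4025, Pow(Add(500, Function('J')(26)), -1)), -1) = Pow(Add(4025, Pow(Add(500, Add(Rational(-77, 6), Mul(-1, 26))), -1)), -1) = Pow(Add(4025, Pow(Add(500, Add(Rational(-77, 6), -26)), -1)), -1) = Pow(Add(4025, Pow(Add(500, Rational(-233, 6)), -1)), -1) = Pow(Add(4025, Pow(Rational(2767, 6), -1)), -1) = Pow(Add(4025, Rational(6, 2767)), -1) = Pow(Rational(11137181, 2767), -1) = Rational(2767, 11137181)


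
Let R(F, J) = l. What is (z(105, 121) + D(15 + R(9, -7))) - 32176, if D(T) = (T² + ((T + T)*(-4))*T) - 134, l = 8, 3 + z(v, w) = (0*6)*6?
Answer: -36016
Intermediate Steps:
z(v, w) = -3 (z(v, w) = -3 + (0*6)*6 = -3 + 0*6 = -3 + 0 = -3)
R(F, J) = 8
D(T) = -134 - 7*T² (D(T) = (T² + ((2*T)*(-4))*T) - 134 = (T² + (-8*T)*T) - 134 = (T² - 8*T²) - 134 = -7*T² - 134 = -134 - 7*T²)
(z(105, 121) + D(15 + R(9, -7))) - 32176 = (-3 + (-134 - 7*(15 + 8)²)) - 32176 = (-3 + (-134 - 7*23²)) - 32176 = (-3 + (-134 - 7*529)) - 32176 = (-3 + (-134 - 3703)) - 32176 = (-3 - 3837) - 32176 = -3840 - 32176 = -36016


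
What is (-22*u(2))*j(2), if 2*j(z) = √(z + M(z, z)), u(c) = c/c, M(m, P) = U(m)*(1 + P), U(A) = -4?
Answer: -11*I*√10 ≈ -34.785*I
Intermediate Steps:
M(m, P) = -4 - 4*P (M(m, P) = -4*(1 + P) = -4 - 4*P)
u(c) = 1
j(z) = √(-4 - 3*z)/2 (j(z) = √(z + (-4 - 4*z))/2 = √(-4 - 3*z)/2)
(-22*u(2))*j(2) = (-22*1)*(√(-4 - 3*2)/2) = -11*√(-4 - 6) = -11*√(-10) = -11*I*√10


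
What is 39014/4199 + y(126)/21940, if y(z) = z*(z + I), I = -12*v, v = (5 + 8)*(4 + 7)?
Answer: 736975/4606303 ≈ 0.15999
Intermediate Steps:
v = 143 (v = 13*11 = 143)
I = -1716 (I = -12*143 = -1716)
y(z) = z*(-1716 + z) (y(z) = z*(z - 1716) = z*(-1716 + z))
39014/4199 + y(126)/21940 = 39014/4199 + (126*(-1716 + 126))/21940 = 39014*(1/4199) + (126*(-1590))*(1/21940) = 39014/4199 - 200340*1/21940 = 39014/4199 - 10017/1097 = 736975/4606303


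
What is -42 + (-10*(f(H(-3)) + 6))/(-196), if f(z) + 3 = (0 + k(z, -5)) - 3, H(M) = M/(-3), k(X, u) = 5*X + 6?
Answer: -4061/98 ≈ -41.439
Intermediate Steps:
k(X, u) = 6 + 5*X
H(M) = -M/3 (H(M) = M*(-⅓) = -M/3)
f(z) = 5*z (f(z) = -3 + ((0 + (6 + 5*z)) - 3) = -3 + ((6 + 5*z) - 3) = -3 + (3 + 5*z) = 5*z)
-42 + (-10*(f(H(-3)) + 6))/(-196) = -42 + (-10*(5*(-⅓*(-3)) + 6))/(-196) = -42 - (-5)*(5*1 + 6)/98 = -42 - (-5)*(5 + 6)/98 = -42 - (-5)*11/98 = -42 - 1/196*(-110) = -42 + 55/98 = -4061/98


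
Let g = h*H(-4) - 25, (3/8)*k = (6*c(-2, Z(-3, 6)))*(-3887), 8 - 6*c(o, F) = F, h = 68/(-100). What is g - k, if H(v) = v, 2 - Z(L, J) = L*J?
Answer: -3110157/25 ≈ -1.2441e+5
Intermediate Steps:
Z(L, J) = 2 - J*L (Z(L, J) = 2 - L*J = 2 - J*L)
h = -17/25 (h = 68*(-1/100) = -17/25 ≈ -0.68000)
c(o, F) = 4/3 - F/6
k = 124384 (k = 8*((6*(4/3 - (2 - 1*6*(-3))/6))*(-3887))/3 = 8*((6*(4/3 - (2 + 18)/6))*(-3887))/3 = 8*((6*(4/3 - ⅙*20))*(-3887))/3 = 8*((6*(4/3 - 10/3))*(-3887))/3 = 8*((6*(-2))*(-3887))/3 = 8*(-12*(-3887))/3 = (8/3)*46644 = 124384)
g = -557/25 (g = -17/25*(-4) - 25 = 68/25 - 25 = -557/25 ≈ -22.280)
g - k = -557/25 - 1*124384 = -557/25 - 124384 = -3110157/25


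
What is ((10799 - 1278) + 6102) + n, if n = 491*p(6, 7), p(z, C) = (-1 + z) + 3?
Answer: 19551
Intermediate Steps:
p(z, C) = 2 + z
n = 3928 (n = 491*(2 + 6) = 491*8 = 3928)
((10799 - 1278) + 6102) + n = ((10799 - 1278) + 6102) + 3928 = (9521 + 6102) + 3928 = 15623 + 3928 = 19551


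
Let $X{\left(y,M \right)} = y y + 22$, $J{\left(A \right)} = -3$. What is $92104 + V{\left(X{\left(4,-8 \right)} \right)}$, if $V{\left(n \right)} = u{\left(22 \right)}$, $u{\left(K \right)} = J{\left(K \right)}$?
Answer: $92101$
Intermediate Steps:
$u{\left(K \right)} = -3$
$X{\left(y,M \right)} = 22 + y^{2}$ ($X{\left(y,M \right)} = y^{2} + 22 = 22 + y^{2}$)
$V{\left(n \right)} = -3$
$92104 + V{\left(X{\left(4,-8 \right)} \right)} = 92104 - 3 = 92101$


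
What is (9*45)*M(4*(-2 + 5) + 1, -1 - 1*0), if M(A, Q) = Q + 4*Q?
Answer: -2025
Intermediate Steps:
M(A, Q) = 5*Q
(9*45)*M(4*(-2 + 5) + 1, -1 - 1*0) = (9*45)*(5*(-1 - 1*0)) = 405*(5*(-1 + 0)) = 405*(5*(-1)) = 405*(-5) = -2025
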